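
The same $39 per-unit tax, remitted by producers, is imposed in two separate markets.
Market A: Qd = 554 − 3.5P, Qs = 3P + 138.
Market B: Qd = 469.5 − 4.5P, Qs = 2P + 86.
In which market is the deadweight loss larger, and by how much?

Market A, by $175.5.

Market A: pre-tax P* = $64, Q* = 330; post-tax Q = 267; deadweight loss = $1228.5.
Market B: pre-tax P* = $59, Q* = 204; post-tax Q = 150; deadweight loss = $1053.
Difference: $1228.5 vs $1053 → market A is larger by $175.5.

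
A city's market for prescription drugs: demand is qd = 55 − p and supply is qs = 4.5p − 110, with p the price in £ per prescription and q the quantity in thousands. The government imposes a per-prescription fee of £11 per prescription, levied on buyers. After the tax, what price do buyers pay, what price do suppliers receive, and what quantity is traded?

Buyers pay £39; suppliers receive £28; quantity = 16.

Before the tax: set 55 − p = 4.5p − 110 → p* = £30, q* = 25.
With the tax collected from buyers, demand (in seller-price terms) shifts: qd = 55 − (p + 11).
Solving gives q = 16 with buyers paying £39 and suppliers receiving £28 (the £11 wedge).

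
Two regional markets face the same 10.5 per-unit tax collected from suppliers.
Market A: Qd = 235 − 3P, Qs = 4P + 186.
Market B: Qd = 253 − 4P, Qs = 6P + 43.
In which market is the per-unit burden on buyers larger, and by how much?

Market B, by 0.3.

Market A: pre-tax P* = 7, Q* = 214; post-tax Q = 196; per-unit burden on buyers = 6.
Market B: pre-tax P* = 21, Q* = 169; post-tax Q = 143.8; per-unit burden on buyers = 6.3.
Difference: 6 vs 6.3 → market B is larger by 0.3.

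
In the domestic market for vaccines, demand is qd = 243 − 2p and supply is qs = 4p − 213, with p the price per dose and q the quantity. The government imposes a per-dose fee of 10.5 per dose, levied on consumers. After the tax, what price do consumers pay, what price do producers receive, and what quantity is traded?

Consumers pay 83; producers receive 72.5; quantity = 77.

Without the tax, 243 − 2p = 4p − 213 gives 6p = 456, so p* = 76 and q* = 91.
With the tax collected from consumers, demand (in seller-price terms) shifts: qd = 243 − 2(p + 10.5).
New equilibrium: consumers pay 83, producers receive 72.5, q = 77. (Wedge: pb − ps = 10.5.)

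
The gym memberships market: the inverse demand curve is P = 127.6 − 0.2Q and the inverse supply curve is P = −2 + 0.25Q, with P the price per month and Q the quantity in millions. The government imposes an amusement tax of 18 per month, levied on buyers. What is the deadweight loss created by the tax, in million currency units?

Deadweight loss = 360 million.

Inverting to Q(P) form: Qd = 638 − 5P; Qs = 4P + 8.
Before the tax: set 638 − 5P = 4P + 8 → P* = 70, Q* = 288.
With the tax collected from buyers, demand (in seller-price terms) shifts: Qd = 638 − 5(P + 18).
Solving gives Q = 248 with buyers paying 78 and sellers receiving 60 (the 18 wedge).
Quantity falls by |ΔQ| = |288 − 248| = 40.
DWL = ½ · t · |ΔQ| = ½ · 18 · 40 = 360.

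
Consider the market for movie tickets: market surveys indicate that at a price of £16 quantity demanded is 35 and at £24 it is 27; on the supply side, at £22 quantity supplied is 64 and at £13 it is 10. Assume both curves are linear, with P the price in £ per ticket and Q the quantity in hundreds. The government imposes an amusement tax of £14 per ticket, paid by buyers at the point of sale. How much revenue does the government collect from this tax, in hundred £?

Tax revenue = £308 hundred.

Demand slope: (27 − 35)/(24 − 16) = -1, so Qd = 51 − P.
Supply slope: (10 − 64)/(13 − 22) = 6, so Qs = 6P − 68.
Before the tax: set 51 − P = 6P − 68 → P* = £17, Q* = 34.
With the tax collected from buyers, demand (in seller-price terms) shifts: Qd = 51 − (P + 14).
New equilibrium: buyers pay £29, sellers receive £15, Q = 22. (Wedge: Pb − Ps = 14.)
Revenue = t · Q = 14 · 22 = £308.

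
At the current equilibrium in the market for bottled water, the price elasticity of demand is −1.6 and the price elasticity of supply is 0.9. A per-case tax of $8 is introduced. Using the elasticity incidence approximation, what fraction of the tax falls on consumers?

Incidence ratio: consumers' share ≈ εs / (εs + |εd|) = 0.9 / (0.9 + 1.6) = 0.36.
Supply is the less elastic side, so consumers bear the smaller share.

Consumers' share ≈ 0.36.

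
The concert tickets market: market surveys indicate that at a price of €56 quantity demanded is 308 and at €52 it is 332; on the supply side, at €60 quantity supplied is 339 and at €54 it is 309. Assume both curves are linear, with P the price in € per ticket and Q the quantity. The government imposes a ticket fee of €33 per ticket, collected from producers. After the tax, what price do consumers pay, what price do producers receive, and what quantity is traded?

Consumers pay €70; producers receive €37; quantity = 224.

Demand slope: (332 − 308)/(52 − 56) = -6, so Qd = 644 − 6P.
Supply slope: (309 − 339)/(54 − 60) = 5, so Qs = 5P + 39.
Without the tax, 644 − 6P = 5P + 39 gives 11P = 605, so P* = €55 and Q* = 314.
With the tax collected from producers, supply shifts: Qs = 5(P − 33) + 39.
New equilibrium: consumers pay €70, producers receive €37, Q = 224. (Wedge: Pb − Ps = 33.)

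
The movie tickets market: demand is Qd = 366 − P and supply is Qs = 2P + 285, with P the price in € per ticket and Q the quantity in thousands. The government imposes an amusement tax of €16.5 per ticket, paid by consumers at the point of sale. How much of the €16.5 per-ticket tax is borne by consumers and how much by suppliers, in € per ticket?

Consumers bear €11 per ticket; suppliers bear €5.5 per ticket.

Without the tax, 366 − P = 2P + 285 gives 3P = 81, so P* = €27 and Q* = 339.
With the tax collected from consumers, demand (in seller-price terms) shifts: Qd = 366 − (P + 16.5).
New equilibrium: consumers pay €38, suppliers receive €21.5, Q = 328. (Wedge: Pb − Ps = 16.5.)
Burden on consumers: €11; on suppliers: €5.5. (They sum to €16.5.)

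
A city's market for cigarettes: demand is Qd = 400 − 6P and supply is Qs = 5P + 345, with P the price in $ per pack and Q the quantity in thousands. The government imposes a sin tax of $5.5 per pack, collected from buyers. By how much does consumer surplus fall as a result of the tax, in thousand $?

Consumer surplus falls by $906.25 thousand.

Without the tax, 400 − 6P = 5P + 345 gives 11P = 55, so P* = $5 and Q* = 370.
With the tax collected from buyers, demand (in seller-price terms) shifts: Qd = 400 − 6(P + 5.5).
Solving gives Q = 355 with buyers paying $7.5 and producers receiving $2 (the $5.5 wedge).
ΔCS is the trapezoid between Q = 355 and Q = 370 of height $2.5: ½ · (370 + 355) · 2.5 = $906.25.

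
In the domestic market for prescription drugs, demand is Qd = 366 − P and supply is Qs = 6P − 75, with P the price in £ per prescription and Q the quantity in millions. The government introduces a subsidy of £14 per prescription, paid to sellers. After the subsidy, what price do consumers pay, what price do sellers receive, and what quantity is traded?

Consumers pay £51; sellers receive £65; quantity = 315.

Without the subsidy, 366 − P = 6P − 75 gives 7P = 441, so P* = £63 and Q* = 303.
With a per-unit subsidy paid to sellers, each receives P + 14 per unit sold, so supply becomes Qs = 6(P + 14) − 75.
Solving gives Q = 315 with consumers paying £51 and sellers receiving £65 (the £14 wedge).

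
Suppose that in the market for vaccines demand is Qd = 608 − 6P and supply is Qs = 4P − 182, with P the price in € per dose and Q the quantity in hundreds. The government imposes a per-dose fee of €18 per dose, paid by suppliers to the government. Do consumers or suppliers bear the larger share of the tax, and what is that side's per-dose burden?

Without the tax, 608 − 6P = 4P − 182 gives 10P = 790, so P* = €79 and Q* = 134.
With the tax collected from suppliers, supply shifts: Qs = 4(P − 18) − 182.
New equilibrium: consumers pay €86.2, suppliers receive €68.2, Q = 90.8. (Wedge: Pb − Ps = 18.)
Per-dose burden: consumers €7.2, suppliers €10.8.
Suppliers take the larger share because supply is less price-elastic here (demand slope 6 vs supply slope 4).

Suppliers bear the larger share: €10.8 per dose.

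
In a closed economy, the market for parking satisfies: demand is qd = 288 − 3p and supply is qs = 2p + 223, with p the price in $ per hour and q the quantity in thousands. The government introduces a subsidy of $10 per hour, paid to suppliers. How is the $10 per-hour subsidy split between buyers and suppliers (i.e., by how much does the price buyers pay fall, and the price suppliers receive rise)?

Buyers gain $4 per hour; suppliers gain $6 per hour.

Without the subsidy, 288 − 3p = 2p + 223 gives 5p = 65, so p* = $13 and q* = 249.
With a per-unit subsidy paid to suppliers, each receives p + 10 per unit sold, so supply becomes qs = 2(p + 10) + 223.
New equilibrium: buyers pay $9, suppliers receive $19, q = 261. (Wedge: pb − ps = −10.)
Gain to buyers: $4; to suppliers: $6. (They sum to $10.)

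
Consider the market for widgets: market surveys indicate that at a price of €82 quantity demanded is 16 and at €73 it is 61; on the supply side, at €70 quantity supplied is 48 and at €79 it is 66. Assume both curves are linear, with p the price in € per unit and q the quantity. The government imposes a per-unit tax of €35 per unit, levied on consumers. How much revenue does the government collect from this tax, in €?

Demand slope: (61 − 16)/(73 − 82) = -5, so qd = 426 − 5p.
Supply slope: (66 − 48)/(79 − 70) = 2, so qs = 2p − 92.
Before the tax: set 426 − 5p = 2p − 92 → p* = €74, q* = 56.
With the tax collected from consumers, demand (in seller-price terms) shifts: qd = 426 − 5(p + 35).
Solving gives q = 6 with consumers paying €84 and sellers receiving €49 (the €35 wedge).
Revenue = t · Q = 35 · 6 = €210.

Tax revenue = €210.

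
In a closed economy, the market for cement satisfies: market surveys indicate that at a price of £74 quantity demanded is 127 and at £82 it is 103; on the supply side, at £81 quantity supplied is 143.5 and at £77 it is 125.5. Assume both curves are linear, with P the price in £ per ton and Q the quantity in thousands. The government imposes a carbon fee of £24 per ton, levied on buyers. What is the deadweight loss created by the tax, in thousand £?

Demand slope: (103 − 127)/(82 − 74) = -3, so Qd = 349 − 3P.
Supply slope: (125.5 − 143.5)/(77 − 81) = 4.5, so Qs = 4.5P − 221.
Without the tax, 349 − 3P = 4.5P − 221 gives 7.5P = 570, so P* = £76 and Q* = 121.
With the tax collected from buyers, demand (in seller-price terms) shifts: Qd = 349 − 3(P + 24).
Solving gives Q = 77.8 with buyers paying £90.4 and producers receiving £66.4 (the £24 wedge).
Quantity falls by |ΔQ| = |121 − 77.8| = 43.2.
DWL = ½ · t · |ΔQ| = ½ · 24 · 43.2 = £518.4.

Deadweight loss = £518.4 thousand.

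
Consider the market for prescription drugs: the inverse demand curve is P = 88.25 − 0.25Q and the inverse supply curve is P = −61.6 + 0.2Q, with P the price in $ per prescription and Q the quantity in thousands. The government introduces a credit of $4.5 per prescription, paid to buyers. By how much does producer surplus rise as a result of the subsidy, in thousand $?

Producer surplus rises by $676 thousand.

Rewrite in direct form: Qd = 353 − 4P and Qs = 5P + 308.
Before the subsidy: set 353 − 4P = 5P + 308 → P* = $5, Q* = 333.
With a per-unit subsidy paid to buyers, each effectively pays P − 4.5, so demand becomes Qd = 353 − 4(P − 4.5).
Solving gives Q = 343 with buyers paying $2.5 and suppliers receiving $7 (the $4.5 wedge).
ΔPS is the trapezoid between Q = 343 and Q = 333 of height $2: ½ · (333 + 343) · 2 = $676.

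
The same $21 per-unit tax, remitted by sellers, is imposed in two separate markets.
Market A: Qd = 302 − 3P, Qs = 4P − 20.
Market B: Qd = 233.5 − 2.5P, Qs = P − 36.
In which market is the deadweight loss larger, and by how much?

Market A: pre-tax P* = $46, Q* = 164; post-tax Q = 128; deadweight loss = $378.
Market B: pre-tax P* = $77, Q* = 41; post-tax Q = 26; deadweight loss = $157.5.
Difference: $378 vs $157.5 → market A is larger by $220.5.

Market A, by $220.5.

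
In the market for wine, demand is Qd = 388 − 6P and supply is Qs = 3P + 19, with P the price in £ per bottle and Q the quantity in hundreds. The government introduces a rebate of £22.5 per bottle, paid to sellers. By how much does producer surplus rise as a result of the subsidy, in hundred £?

Before the subsidy: set 388 − 6P = 3P + 19 → P* = £41, Q* = 142.
With a per-unit subsidy paid to sellers, each receives P + 22.5 per unit sold, so supply becomes Qs = 3(P + 22.5) + 19.
Solving gives Q = 187 with consumers paying £33.5 and sellers receiving £56 (the £22.5 wedge).
ΔPS is the trapezoid between Q = 187 and Q = 142 of height £15: ½ · (142 + 187) · 15 = £2467.5.

Producer surplus rises by £2467.5 hundred.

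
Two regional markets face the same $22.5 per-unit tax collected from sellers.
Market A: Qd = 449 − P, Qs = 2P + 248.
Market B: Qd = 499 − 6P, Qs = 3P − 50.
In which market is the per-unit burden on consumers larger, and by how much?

Market A, by $7.5.

Market A: pre-tax P* = $67, Q* = 382; post-tax Q = 367; per-unit burden on consumers = $15.
Market B: pre-tax P* = $61, Q* = 133; post-tax Q = 88; per-unit burden on consumers = $7.5.
Difference: $15 vs $7.5 → market A is larger by $7.5.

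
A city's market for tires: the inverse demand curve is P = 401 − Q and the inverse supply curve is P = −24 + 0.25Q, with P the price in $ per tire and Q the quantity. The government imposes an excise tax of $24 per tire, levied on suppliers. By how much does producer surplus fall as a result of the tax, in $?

Producer surplus falls by $1585.92.

Inverting to Q(P) form: Qd = 401 − P; Qs = 4P + 96.
Before the tax: set 401 − P = 4P + 96 → P* = $61, Q* = 340.
With the tax collected from suppliers, supply shifts: Qs = 4(P − 24) + 96.
New equilibrium: consumers pay $80.2, suppliers receive $56.2, Q = 320.8. (Wedge: Pb − Ps = 24.)
ΔPS is the trapezoid between Q = 320.8 and Q = 340 of height $4.8: ½ · (340 + 320.8) · 4.8 = $1585.92.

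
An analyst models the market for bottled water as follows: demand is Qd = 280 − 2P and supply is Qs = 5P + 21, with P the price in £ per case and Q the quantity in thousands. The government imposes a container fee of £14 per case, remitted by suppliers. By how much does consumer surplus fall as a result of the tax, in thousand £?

Without the tax, 280 − 2P = 5P + 21 gives 7P = 259, so P* = £37 and Q* = 206.
With the tax collected from suppliers, supply shifts: Qs = 5(P − 14) + 21.
New equilibrium: buyers pay £47, suppliers receive £33, Q = 186. (Wedge: Pb − Ps = 14.)
ΔCS is the trapezoid between Q = 186 and Q = 206 of height £10: ½ · (206 + 186) · 10 = £1960.

Consumer surplus falls by £1960 thousand.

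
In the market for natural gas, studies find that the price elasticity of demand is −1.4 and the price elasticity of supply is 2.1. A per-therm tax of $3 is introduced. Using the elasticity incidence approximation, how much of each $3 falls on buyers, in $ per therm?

Incidence ratio: buyers' share ≈ εs / (εs + |εd|) = 2.1 / (2.1 + 1.4) = 0.6.
So buyers bear ≈ 0.6 × $3 = $1.8; sellers bear $1.2.

Buyers bear ≈ $1.8 per therm.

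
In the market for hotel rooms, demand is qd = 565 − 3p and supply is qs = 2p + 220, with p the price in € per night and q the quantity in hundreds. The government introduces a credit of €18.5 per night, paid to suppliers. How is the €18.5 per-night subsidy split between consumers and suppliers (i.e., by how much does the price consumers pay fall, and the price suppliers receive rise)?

Consumers gain €7.4 per night; suppliers gain €11.1 per night.

Without the subsidy, 565 − 3p = 2p + 220 gives 5p = 345, so p* = €69 and q* = 358.
With a per-unit subsidy paid to suppliers, each receives p + 18.5 per unit sold, so supply becomes qs = 2(p + 18.5) + 220.
Solving gives q = 380.2 with consumers paying €61.6 and suppliers receiving €80.1 (the €18.5 wedge).
Gain to consumers: €7.4; to suppliers: €11.1. (They sum to €18.5.)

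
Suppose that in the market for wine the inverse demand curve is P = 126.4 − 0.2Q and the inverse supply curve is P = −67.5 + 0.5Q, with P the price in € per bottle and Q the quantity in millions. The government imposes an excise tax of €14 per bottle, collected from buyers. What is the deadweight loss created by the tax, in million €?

Deadweight loss = €140 million.

Rewrite in direct form: Qd = 632 − 5P and Qs = 2P + 135.
Without the tax, 632 − 5P = 2P + 135 gives 7P = 497, so P* = €71 and Q* = 277.
With the tax collected from buyers, demand (in seller-price terms) shifts: Qd = 632 − 5(P + 14).
Solving gives Q = 257 with buyers paying €75 and producers receiving €61 (the €14 wedge).
Quantity falls by |ΔQ| = |277 − 257| = 20.
DWL = ½ · t · |ΔQ| = ½ · 14 · 20 = €140.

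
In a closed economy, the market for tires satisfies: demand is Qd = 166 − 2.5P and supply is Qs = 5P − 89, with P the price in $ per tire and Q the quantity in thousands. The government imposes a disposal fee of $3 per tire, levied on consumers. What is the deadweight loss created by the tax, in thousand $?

Deadweight loss = $7.5 thousand.

Without the tax, 166 − 2.5P = 5P − 89 gives 7.5P = 255, so P* = $34 and Q* = 81.
With the tax collected from consumers, demand (in seller-price terms) shifts: Qd = 166 − 2.5(P + 3).
Solving gives Q = 76 with consumers paying $36 and sellers receiving $33 (the $3 wedge).
Quantity falls by |ΔQ| = |81 − 76| = 5.
DWL = ½ · t · |ΔQ| = ½ · 3 · 5 = $7.5.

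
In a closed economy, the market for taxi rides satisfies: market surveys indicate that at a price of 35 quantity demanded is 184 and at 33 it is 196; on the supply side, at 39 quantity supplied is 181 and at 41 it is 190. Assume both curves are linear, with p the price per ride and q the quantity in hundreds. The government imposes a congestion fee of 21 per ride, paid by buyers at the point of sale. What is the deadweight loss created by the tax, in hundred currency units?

Demand slope: (196 − 184)/(33 − 35) = -6, so qd = 394 − 6p.
Supply slope: (190 − 181)/(41 − 39) = 4.5, so qs = 4.5p + 5.5.
Without the tax, 394 − 6p = 4.5p + 5.5 gives 10.5p = 388.5, so p* = 37 and q* = 172.
With the tax collected from buyers, demand (in seller-price terms) shifts: qd = 394 − 6(p + 21).
Solving gives q = 118 with buyers paying 46 and producers receiving 25 (the 21 wedge).
Quantity falls by |ΔQ| = |172 − 118| = 54.
DWL = ½ · t · |ΔQ| = ½ · 21 · 54 = 567.

Deadweight loss = 567 hundred.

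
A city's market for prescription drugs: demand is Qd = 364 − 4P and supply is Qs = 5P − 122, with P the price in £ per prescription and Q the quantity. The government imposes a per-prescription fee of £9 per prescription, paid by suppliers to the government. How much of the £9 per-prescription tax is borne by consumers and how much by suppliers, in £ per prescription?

Before the tax: set 364 − 4P = 5P − 122 → P* = £54, Q* = 148.
With the tax collected from suppliers, supply shifts: Qs = 5(P − 9) − 122.
Solving gives Q = 128 with consumers paying £59 and suppliers receiving £50 (the £9 wedge).
Burden on consumers: £5; on suppliers: £4. (They sum to £9.)

Consumers bear £5 per prescription; suppliers bear £4 per prescription.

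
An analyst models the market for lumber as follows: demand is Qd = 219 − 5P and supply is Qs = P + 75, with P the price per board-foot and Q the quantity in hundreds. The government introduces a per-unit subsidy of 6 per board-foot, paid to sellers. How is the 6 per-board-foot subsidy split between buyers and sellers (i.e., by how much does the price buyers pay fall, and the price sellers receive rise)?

Buyers gain 1 per board-foot; sellers gain 5 per board-foot.

Before the subsidy: set 219 − 5P = P + 75 → P* = 24, Q* = 99.
With a per-unit subsidy paid to sellers, each receives P + 6 per unit sold, so supply becomes Qs = (P + 6) + 75.
Solving gives Q = 104 with buyers paying 23 and sellers receiving 29 (the 6 wedge).
Gain to buyers: 1; to sellers: 5. (They sum to 6.)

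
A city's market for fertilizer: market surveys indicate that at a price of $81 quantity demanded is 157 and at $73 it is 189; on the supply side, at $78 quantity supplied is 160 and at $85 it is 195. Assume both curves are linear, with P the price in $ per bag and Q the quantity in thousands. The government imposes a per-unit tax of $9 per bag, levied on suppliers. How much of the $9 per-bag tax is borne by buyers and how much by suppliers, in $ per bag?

Demand slope: (189 − 157)/(73 − 81) = -4, so Qd = 481 − 4P.
Supply slope: (195 − 160)/(85 − 78) = 5, so Qs = 5P − 230.
Before the tax: set 481 − 4P = 5P − 230 → P* = $79, Q* = 165.
With the tax collected from suppliers, supply shifts: Qs = 5(P − 9) − 230.
Solving gives Q = 145 with buyers paying $84 and suppliers receiving $75 (the $9 wedge).
Burden on buyers: $5; on suppliers: $4. (They sum to $9.)
The less price-elastic side of the market bears the larger share of a per-unit tax.

Buyers bear $5 per bag; suppliers bear $4 per bag.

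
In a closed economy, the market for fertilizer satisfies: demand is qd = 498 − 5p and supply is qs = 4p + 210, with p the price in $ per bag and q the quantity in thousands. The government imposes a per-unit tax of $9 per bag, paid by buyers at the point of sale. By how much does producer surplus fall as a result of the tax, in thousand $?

Producer surplus falls by $1640 thousand.

Before the tax: set 498 − 5p = 4p + 210 → p* = $32, q* = 338.
With the tax collected from buyers, demand (in seller-price terms) shifts: qd = 498 − 5(p + 9).
Solving gives q = 318 with buyers paying $36 and sellers receiving $27 (the $9 wedge).
ΔPS is the trapezoid between Q = 318 and Q = 338 of height $5: ½ · (338 + 318) · 5 = $1640.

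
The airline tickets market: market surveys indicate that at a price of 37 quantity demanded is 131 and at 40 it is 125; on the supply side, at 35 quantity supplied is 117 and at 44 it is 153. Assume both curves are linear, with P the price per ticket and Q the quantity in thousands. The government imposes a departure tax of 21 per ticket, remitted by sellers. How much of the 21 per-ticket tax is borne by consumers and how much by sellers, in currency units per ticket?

Demand slope: (125 − 131)/(40 − 37) = -2, so Qd = 205 − 2P.
Supply slope: (153 − 117)/(44 − 35) = 4, so Qs = 4P − 23.
Without the tax, 205 − 2P = 4P − 23 gives 6P = 228, so P* = 38 and Q* = 129.
With the tax collected from sellers, supply shifts: Qs = 4(P − 21) − 23.
New equilibrium: consumers pay 52, sellers receive 31, Q = 101. (Wedge: Pb − Ps = 21.)
Burden on consumers: 14; on sellers: 7. (They sum to 21.)

Consumers bear 14 per ticket; sellers bear 7 per ticket.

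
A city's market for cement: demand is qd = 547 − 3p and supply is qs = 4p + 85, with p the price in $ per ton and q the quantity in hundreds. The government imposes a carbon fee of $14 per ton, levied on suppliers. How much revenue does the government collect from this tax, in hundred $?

Tax revenue = $4550 hundred.

Without the tax, 547 − 3p = 4p + 85 gives 7p = 462, so p* = $66 and q* = 349.
With the tax collected from suppliers, supply shifts: qs = 4(p − 14) + 85.
New equilibrium: consumers pay $74, suppliers receive $60, q = 325. (Wedge: pb − ps = 14.)
Revenue = t · Q = 14 · 325 = $4550.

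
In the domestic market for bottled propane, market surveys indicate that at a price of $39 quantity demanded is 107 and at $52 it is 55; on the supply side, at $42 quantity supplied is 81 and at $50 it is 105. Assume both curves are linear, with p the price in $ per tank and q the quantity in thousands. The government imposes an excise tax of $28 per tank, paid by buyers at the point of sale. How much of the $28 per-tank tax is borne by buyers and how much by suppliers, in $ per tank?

Demand slope: (55 − 107)/(52 − 39) = -4, so qd = 263 − 4p.
Supply slope: (105 − 81)/(50 − 42) = 3, so qs = 3p − 45.
Before the tax: set 263 − 4p = 3p − 45 → p* = $44, q* = 87.
With the tax collected from buyers, demand (in seller-price terms) shifts: qd = 263 − 4(p + 28).
Solving gives q = 39 with buyers paying $56 and suppliers receiving $28 (the $28 wedge).
Burden on buyers: $12; on suppliers: $16. (They sum to $28.)
The less price-elastic side of the market bears the larger share of a per-unit tax.

Buyers bear $12 per tank; suppliers bear $16 per tank.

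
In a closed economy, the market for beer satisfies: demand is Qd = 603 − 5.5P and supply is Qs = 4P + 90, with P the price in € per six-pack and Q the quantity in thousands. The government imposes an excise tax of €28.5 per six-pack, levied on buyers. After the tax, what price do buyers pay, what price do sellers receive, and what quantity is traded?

Before the tax: set 603 − 5.5P = 4P + 90 → P* = €54, Q* = 306.
With the tax collected from buyers, demand (in seller-price terms) shifts: Qd = 603 − 5.5(P + 28.5).
New equilibrium: buyers pay €66, sellers receive €37.5, Q = 240. (Wedge: Pb − Ps = 28.5.)

Buyers pay €66; sellers receive €37.5; quantity = 240.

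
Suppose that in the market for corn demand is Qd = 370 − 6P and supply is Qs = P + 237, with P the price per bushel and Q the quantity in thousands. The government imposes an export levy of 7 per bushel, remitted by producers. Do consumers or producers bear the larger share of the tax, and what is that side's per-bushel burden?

Producers bear the larger share: 6 per bushel.

Before the tax: set 370 − 6P = P + 237 → P* = 19, Q* = 256.
With the tax collected from producers, supply shifts: Qs = (P − 7) + 237.
Solving gives Q = 250 with consumers paying 20 and producers receiving 13 (the 7 wedge).
Per-bushel burden: consumers 1, producers 6.
Producers take the larger share because supply is less price-elastic here (demand slope 6 vs supply slope 1).
The less price-elastic side of the market bears the larger share of a per-unit tax.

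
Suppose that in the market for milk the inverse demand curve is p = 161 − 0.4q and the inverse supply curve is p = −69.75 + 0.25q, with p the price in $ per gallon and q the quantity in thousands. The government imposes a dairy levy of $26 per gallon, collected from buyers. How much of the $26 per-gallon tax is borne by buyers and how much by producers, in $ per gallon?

Buyers bear $16 per gallon; producers bear $10 per gallon.

Rewrite in direct form: qd = 402.5 − 2.5p and qs = 4p + 279.
Without the tax, 402.5 − 2.5p = 4p + 279 gives 6.5p = 123.5, so p* = $19 and q* = 355.
With the tax collected from buyers, demand (in seller-price terms) shifts: qd = 402.5 − 2.5(p + 26).
Solving gives q = 315 with buyers paying $35 and producers receiving $9 (the $26 wedge).
Burden on buyers: $16; on producers: $10. (They sum to $26.)
The less price-elastic side of the market bears the larger share of a per-unit tax.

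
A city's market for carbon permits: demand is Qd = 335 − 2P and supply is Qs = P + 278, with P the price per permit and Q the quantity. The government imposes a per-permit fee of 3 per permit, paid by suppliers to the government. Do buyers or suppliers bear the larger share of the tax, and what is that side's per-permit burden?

Before the tax: set 335 − 2P = P + 278 → P* = 19, Q* = 297.
With the tax collected from suppliers, supply shifts: Qs = (P − 3) + 278.
New equilibrium: buyers pay 20, suppliers receive 17, Q = 295. (Wedge: Pb − Ps = 3.)
Per-permit burden: buyers 1, suppliers 2.
Suppliers take the larger share because supply is less price-elastic here (demand slope 2 vs supply slope 1).
The less price-elastic side of the market bears the larger share of a per-unit tax.

Suppliers bear the larger share: 2 per permit.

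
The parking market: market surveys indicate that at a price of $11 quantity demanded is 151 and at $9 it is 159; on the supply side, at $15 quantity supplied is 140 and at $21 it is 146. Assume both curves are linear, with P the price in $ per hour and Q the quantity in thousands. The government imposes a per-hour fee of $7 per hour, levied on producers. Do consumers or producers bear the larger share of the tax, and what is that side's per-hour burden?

Producers bear the larger share: $5.6 per hour.

Demand slope: (159 − 151)/(9 − 11) = -4, so Qd = 195 − 4P.
Supply slope: (146 − 140)/(21 − 15) = 1, so Qs = P + 125.
Without the tax, 195 − 4P = P + 125 gives 5P = 70, so P* = $14 and Q* = 139.
With the tax collected from producers, supply shifts: Qs = (P − 7) + 125.
Solving gives Q = 133.4 with consumers paying $15.4 and producers receiving $8.4 (the $7 wedge).
Per-hour burden: consumers $1.4, producers $5.6.
Producers take the larger share because supply is less price-elastic here (demand slope 4 vs supply slope 1).
The less price-elastic side of the market bears the larger share of a per-unit tax.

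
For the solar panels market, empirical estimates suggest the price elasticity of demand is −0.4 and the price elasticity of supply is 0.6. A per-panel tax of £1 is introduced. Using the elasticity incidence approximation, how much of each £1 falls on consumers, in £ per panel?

Incidence ratio: consumers' share ≈ εs / (εs + |εd|) = 0.6 / (0.6 + 0.4) = 0.6.
So consumers bear ≈ 0.6 × £1 = £0.6; sellers bear £0.4.

Consumers bear ≈ £0.6 per panel.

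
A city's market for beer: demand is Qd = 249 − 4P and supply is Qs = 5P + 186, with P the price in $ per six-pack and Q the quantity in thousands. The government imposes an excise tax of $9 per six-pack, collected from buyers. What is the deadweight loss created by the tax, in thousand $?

Before the tax: set 249 − 4P = 5P + 186 → P* = $7, Q* = 221.
With the tax collected from buyers, demand (in seller-price terms) shifts: Qd = 249 − 4(P + 9).
New equilibrium: buyers pay $12, producers receive $3, Q = 201. (Wedge: Pb − Ps = 9.)
Quantity falls by |ΔQ| = |221 − 201| = 20.
DWL = ½ · t · |ΔQ| = ½ · 9 · 20 = $90.

Deadweight loss = $90 thousand.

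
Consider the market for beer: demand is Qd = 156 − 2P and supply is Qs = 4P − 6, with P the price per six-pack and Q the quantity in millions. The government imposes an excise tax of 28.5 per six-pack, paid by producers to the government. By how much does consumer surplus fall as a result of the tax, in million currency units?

Before the tax: set 156 − 2P = 4P − 6 → P* = 27, Q* = 102.
With the tax collected from producers, supply shifts: Qs = 4(P − 28.5) − 6.
New equilibrium: consumers pay 46, producers receive 17.5, Q = 64. (Wedge: Pb − Ps = 28.5.)
ΔCS is the trapezoid between Q = 64 and Q = 102 of height 19: ½ · (102 + 64) · 19 = 1577.

Consumer surplus falls by 1577 million.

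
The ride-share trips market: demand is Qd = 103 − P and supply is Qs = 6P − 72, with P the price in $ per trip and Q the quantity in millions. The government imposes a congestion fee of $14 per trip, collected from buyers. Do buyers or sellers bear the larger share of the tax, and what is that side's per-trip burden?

Buyers bear the larger share: $12 per trip.

Before the tax: set 103 − P = 6P − 72 → P* = $25, Q* = 78.
With the tax collected from buyers, demand (in seller-price terms) shifts: Qd = 103 − (P + 14).
New equilibrium: buyers pay $37, sellers receive $23, Q = 66. (Wedge: Pb − Ps = 14.)
Per-trip burden: buyers $12, sellers $2.
Buyers take the larger share because demand is less price-elastic here (demand slope 1 vs supply slope 6).
The less price-elastic side of the market bears the larger share of a per-unit tax.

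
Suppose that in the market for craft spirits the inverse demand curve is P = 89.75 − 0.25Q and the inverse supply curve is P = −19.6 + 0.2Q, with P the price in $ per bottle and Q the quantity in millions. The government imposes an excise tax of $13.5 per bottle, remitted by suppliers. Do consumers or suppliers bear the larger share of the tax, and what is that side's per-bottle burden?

Consumers bear the larger share: $7.5 per bottle.

Rewrite in direct form: Qd = 359 − 4P and Qs = 5P + 98.
Before the tax: set 359 − 4P = 5P + 98 → P* = $29, Q* = 243.
With the tax collected from suppliers, supply shifts: Qs = 5(P − 13.5) + 98.
Solving gives Q = 213 with consumers paying $36.5 and suppliers receiving $23 (the $13.5 wedge).
Per-bottle burden: consumers $7.5, suppliers $6.
Consumers take the larger share because demand is less price-elastic here (demand slope 4 vs supply slope 5).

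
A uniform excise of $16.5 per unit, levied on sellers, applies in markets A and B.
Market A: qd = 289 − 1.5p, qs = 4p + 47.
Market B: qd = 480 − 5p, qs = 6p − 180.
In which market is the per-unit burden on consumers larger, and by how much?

Market A, by $3.

Market A: pre-tax p* = $44, q* = 223; post-tax q = 205; per-unit burden on consumers = $12.
Market B: pre-tax p* = $60, q* = 180; post-tax q = 135; per-unit burden on consumers = $9.
Difference: $12 vs $9 → market A is larger by $3.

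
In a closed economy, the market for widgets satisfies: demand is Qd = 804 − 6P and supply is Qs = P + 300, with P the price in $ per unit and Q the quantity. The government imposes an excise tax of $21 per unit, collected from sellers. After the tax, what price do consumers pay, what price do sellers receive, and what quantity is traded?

Without the tax, 804 − 6P = P + 300 gives 7P = 504, so P* = $72 and Q* = 372.
With the tax collected from sellers, supply shifts: Qs = (P − 21) + 300.
Solving gives Q = 354 with consumers paying $75 and sellers receiving $54 (the $21 wedge).

Consumers pay $75; sellers receive $54; quantity = 354.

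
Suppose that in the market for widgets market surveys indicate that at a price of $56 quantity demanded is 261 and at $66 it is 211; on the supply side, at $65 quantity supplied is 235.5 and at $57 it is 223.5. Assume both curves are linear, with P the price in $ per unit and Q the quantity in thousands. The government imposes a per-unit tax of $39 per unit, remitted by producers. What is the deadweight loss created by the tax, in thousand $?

Deadweight loss = $877.5 thousand.

Demand slope: (211 − 261)/(66 − 56) = -5, so Qd = 541 − 5P.
Supply slope: (223.5 − 235.5)/(57 − 65) = 1.5, so Qs = 1.5P + 138.
Without the tax, 541 − 5P = 1.5P + 138 gives 6.5P = 403, so P* = $62 and Q* = 231.
With the tax collected from producers, supply shifts: Qs = 1.5(P − 39) + 138.
Solving gives Q = 186 with buyers paying $71 and producers receiving $32 (the $39 wedge).
Quantity falls by |ΔQ| = |231 − 186| = 45.
DWL = ½ · t · |ΔQ| = ½ · 39 · 45 = $877.5.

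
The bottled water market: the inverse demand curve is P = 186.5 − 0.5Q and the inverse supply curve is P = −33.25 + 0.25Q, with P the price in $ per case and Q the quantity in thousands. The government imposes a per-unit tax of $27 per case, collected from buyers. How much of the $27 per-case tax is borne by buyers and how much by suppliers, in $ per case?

Buyers bear $18 per case; suppliers bear $9 per case.

Inverting to Q(P) form: Qd = 373 − 2P; Qs = 4P + 133.
Before the tax: set 373 − 2P = 4P + 133 → P* = $40, Q* = 293.
With the tax collected from buyers, demand (in seller-price terms) shifts: Qd = 373 − 2(P + 27).
Solving gives Q = 257 with buyers paying $58 and suppliers receiving $31 (the $27 wedge).
Burden on buyers: $18; on suppliers: $9. (They sum to $27.)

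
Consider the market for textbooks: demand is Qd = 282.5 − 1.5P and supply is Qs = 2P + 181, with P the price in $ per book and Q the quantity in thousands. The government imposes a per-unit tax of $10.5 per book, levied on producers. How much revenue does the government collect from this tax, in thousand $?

Tax revenue = $2415 thousand.

Without the tax, 282.5 − 1.5P = 2P + 181 gives 3.5P = 101.5, so P* = $29 and Q* = 239.
With the tax collected from producers, supply shifts: Qs = 2(P − 10.5) + 181.
Solving gives Q = 230 with buyers paying $35 and producers receiving $24.5 (the $10.5 wedge).
Revenue = t · Q = 10.5 · 230 = $2415.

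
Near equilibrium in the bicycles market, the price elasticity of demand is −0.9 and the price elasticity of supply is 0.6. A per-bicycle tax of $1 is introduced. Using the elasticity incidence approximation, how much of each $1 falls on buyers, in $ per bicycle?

Incidence ratio: buyers' share ≈ εs / (εs + |εd|) = 0.6 / (0.6 + 0.9) = 0.4.
So buyers bear ≈ 0.4 × $1 = $0.4; producers bear $0.6.

Buyers bear ≈ $0.4 per bicycle.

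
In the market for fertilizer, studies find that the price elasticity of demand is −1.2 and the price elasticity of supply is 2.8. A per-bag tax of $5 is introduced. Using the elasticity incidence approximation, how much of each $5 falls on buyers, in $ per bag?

Buyers bear ≈ $3.5 per bag.

Incidence ratio: buyers' share ≈ εs / (εs + |εd|) = 2.8 / (2.8 + 1.2) = 0.7.
So buyers bear ≈ 0.7 × $5 = $3.5; suppliers bear $1.5.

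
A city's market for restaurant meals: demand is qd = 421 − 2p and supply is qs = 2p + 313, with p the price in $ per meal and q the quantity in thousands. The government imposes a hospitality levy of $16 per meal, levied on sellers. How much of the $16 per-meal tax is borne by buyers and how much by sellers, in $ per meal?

Without the tax, 421 − 2p = 2p + 313 gives 4p = 108, so p* = $27 and q* = 367.
With the tax collected from sellers, supply shifts: qs = 2(p − 16) + 313.
Solving gives q = 351 with buyers paying $35 and sellers receiving $19 (the $16 wedge).
Burden on buyers: $8; on sellers: $8. (They sum to $16.)

Buyers bear $8 per meal; sellers bear $8 per meal.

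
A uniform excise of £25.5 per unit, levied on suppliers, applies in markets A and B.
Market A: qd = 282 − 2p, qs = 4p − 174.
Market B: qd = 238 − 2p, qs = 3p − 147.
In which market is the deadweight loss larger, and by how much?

Market A: pre-tax p* = £76, q* = 130; post-tax q = 96; deadweight loss = £433.5.
Market B: pre-tax p* = £77, q* = 84; post-tax q = 53.4; deadweight loss = £390.15.
Difference: £433.5 vs £390.15 → market A is larger by £43.35.

Market A, by £43.35.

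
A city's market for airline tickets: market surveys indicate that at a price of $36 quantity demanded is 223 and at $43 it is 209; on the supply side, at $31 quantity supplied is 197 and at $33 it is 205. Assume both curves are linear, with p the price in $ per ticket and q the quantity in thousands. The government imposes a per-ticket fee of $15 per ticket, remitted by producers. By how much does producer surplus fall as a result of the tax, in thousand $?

Producer surplus falls by $1055 thousand.

Demand slope: (209 − 223)/(43 − 36) = -2, so qd = 295 − 2p.
Supply slope: (205 − 197)/(33 − 31) = 4, so qs = 4p + 73.
Before the tax: set 295 − 2p = 4p + 73 → p* = $37, q* = 221.
With the tax collected from producers, supply shifts: qs = 4(p − 15) + 73.
New equilibrium: consumers pay $47, producers receive $32, q = 201. (Wedge: pb − ps = 15.)
ΔPS is the trapezoid between Q = 201 and Q = 221 of height $5: ½ · (221 + 201) · 5 = $1055.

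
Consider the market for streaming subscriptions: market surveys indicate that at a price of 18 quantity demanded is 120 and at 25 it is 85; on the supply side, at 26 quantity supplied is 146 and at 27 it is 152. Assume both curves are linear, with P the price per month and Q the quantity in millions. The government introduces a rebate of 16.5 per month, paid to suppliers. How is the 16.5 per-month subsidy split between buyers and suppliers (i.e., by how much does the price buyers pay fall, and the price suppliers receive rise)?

Demand slope: (85 − 120)/(25 − 18) = -5, so Qd = 210 − 5P.
Supply slope: (152 − 146)/(27 − 26) = 6, so Qs = 6P − 10.
Without the subsidy, 210 − 5P = 6P − 10 gives 11P = 220, so P* = 20 and Q* = 110.
With a per-unit subsidy paid to suppliers, each receives P + 16.5 per unit sold, so supply becomes Qs = 6(P + 16.5) − 10.
Solving gives Q = 155 with buyers paying 11 and suppliers receiving 27.5 (the 16.5 wedge).
Gain to buyers: 9; to suppliers: 7.5. (They sum to 16.5.)

Buyers gain 9 per month; suppliers gain 7.5 per month.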